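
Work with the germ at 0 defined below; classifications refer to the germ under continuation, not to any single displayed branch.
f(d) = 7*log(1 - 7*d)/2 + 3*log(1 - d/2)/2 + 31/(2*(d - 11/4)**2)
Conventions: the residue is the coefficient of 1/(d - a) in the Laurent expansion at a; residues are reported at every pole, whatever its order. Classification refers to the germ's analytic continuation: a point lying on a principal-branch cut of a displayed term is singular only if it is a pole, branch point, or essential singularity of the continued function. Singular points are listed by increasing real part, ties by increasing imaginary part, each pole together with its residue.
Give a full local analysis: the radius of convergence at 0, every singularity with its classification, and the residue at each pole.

Radius of convergence at 0: 1/7.
At 1/7: a logarithmic branch point.
At 2: a logarithmic branch point.
At 11/4: a pole of order 2; residue 0.

Denominator factor (d - 11/4)^2: pole of order 2 at 11/4, modulus 11/4.
Branch term (7/2)*log(1 - d/(1/7)): its argument vanishes at d = 1/7, a logarithmic branch point, modulus 1/7.
Branch term (3/2)*log(1 - d/(2)): its argument vanishes at d = 2, a logarithmic branch point, modulus 2.
The radius of convergence is the smallest modulus among the singular points: 1/7.
The branch terms are analytic at 11/4 and contribute nothing to the residue; only the rational part matters.
At the order-2 pole 11/4 set g(d) = (d - (11/4))^2*(rational part) = 31/2.
Order-2 pole: residue = g'(a); g'(11/4) = 0, so the residue is 0.
List the singular points by increasing real part (a conjugate pair: the negative imaginary part first).


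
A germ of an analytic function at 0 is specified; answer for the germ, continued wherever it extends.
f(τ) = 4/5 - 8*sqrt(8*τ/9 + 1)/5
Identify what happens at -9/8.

The term (-8/5)*sqrt(1 - τ/(-9/8)) has argument 1 - -9/8/(-9/8) = 0 at -9/8: a square-root (algebraic, two-sheeted) branch point; the remaining terms are analytic or single-valued there.

The point is an algebraic (square-root) branch point.


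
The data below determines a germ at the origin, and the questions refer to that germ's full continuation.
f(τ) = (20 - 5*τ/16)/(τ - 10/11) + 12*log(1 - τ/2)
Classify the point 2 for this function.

The term (12)*log(1 - τ/(2)) has argument 1 - 2/(2) = 0 at 2: a logarithmic (infinitely-sheeted) branch point; the remaining terms are analytic or single-valued there.

The point is a logarithmic branch point.


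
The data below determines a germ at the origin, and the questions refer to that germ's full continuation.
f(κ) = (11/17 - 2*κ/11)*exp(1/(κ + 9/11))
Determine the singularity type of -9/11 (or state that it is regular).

The exponent 1/(κ - (-9/11)) has a pole at -9/11, so exp(1/(κ - (-9/11))) takes every nonzero value near it: an essential singularity (not a pole of any order).

The point is an essential singularity.


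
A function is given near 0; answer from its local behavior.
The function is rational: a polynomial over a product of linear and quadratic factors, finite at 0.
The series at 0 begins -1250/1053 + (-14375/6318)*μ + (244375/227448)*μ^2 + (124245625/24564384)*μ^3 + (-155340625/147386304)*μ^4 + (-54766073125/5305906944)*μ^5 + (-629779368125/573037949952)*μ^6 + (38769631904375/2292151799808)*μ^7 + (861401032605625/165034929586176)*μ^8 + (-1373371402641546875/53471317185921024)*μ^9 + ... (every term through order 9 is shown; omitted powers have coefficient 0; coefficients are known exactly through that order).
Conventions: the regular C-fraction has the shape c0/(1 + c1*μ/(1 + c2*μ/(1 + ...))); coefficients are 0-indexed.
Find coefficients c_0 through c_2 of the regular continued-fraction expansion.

Taylor coefficients (read off): a_0 = -1250/1053, a_1 = -14375/6318, a_2 = 244375/227448.
c0 = a_0 = -1250/1053. Peel one level at a time: if S = 1 + c*μ/S' with S'(0) = 1, then c is the μ-coefficient of S and S' = c*μ/(S - 1).
S_1 = c0/f = 1 + (-23/12)*μ + (989/216)*μ^2 + ...; c1 = -23/12.
S_2 = c1*μ/(S_1 - 1) = 1 + (43/18)*μ + ...; c2 = 43/18.

The regular C-fraction coefficients are [-1250/1053, -23/12, 43/18].


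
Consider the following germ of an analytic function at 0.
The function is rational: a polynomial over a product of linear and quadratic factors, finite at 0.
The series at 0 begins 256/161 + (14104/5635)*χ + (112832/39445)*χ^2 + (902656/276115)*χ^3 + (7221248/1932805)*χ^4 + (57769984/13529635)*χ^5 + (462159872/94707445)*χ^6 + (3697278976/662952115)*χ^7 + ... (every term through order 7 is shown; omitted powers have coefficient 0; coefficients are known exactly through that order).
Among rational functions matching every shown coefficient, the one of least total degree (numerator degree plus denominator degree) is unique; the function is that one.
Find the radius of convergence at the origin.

The radius of convergence is 7/8.

No rational of total degree below 2 reproduces all 8 coefficients; solving the [1/1] Pade equations on them gives f(χ) = (-3*χ/5 - 32/23)/(χ - 7/8), whose expansion matches every shown term.
Denominator factor (χ - 7/8): pole of order 1 at 7/8, modulus 7/8.
The radius of convergence is the smallest modulus among the singular points: 7/8.


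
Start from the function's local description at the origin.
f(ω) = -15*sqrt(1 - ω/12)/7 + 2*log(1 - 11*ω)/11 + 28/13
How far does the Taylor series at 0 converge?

Branch term (-15/7)*sqrt(1 - ω/(12)): its argument vanishes at ω = 12, a square-root branch point, modulus 12.
Branch term (2/11)*log(1 - ω/(1/11)): its argument vanishes at ω = 1/11, a logarithmic branch point, modulus 1/11.
The radius of convergence is the smallest modulus among the singular points: 1/11.

The radius of convergence is 1/11.


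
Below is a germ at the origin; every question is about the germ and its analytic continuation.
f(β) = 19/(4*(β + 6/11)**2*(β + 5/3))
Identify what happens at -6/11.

The denominator factor β + 6/11 vanishes at -6/11 and appears to the power 2; the numerator there equals 19/4, nonzero, and no other factor vanishes.
Hence a pole whose order is the multiplicity, 2.

The point is a pole of order 2.


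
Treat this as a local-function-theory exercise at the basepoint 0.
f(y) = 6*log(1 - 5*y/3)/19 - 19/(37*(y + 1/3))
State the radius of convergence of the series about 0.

The radius of convergence is 1/3.

Denominator factor (y + 1/3): pole of order 1 at -1/3, modulus 1/3.
Branch term (6/19)*log(1 - y/(3/5)): its argument vanishes at y = 3/5, a logarithmic branch point, modulus 3/5.
The radius of convergence is the smallest modulus among the singular points: 1/3.


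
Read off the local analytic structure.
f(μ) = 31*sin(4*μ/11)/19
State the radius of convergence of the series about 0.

The factor sin(4*μ/11) is entire and contributes no finite singular point.
The polynomial part has no poles.
No finite singular points: the Taylor series at 0 converges everywhere.

The radius of convergence is infinite.


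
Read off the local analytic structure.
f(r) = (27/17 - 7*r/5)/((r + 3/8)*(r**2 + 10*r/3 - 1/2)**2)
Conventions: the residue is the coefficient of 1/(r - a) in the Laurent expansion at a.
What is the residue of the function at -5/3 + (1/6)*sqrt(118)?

The factor r**2 + 10*r/3 - 1/2 splits as (r - a)(r - a') with a = -5/3 + (1/6)*sqrt(118), a' = -5/3 - (1/6)*sqrt(118). At the order-2 pole a set g(r) = (r - a)^2*f(r) = [(27/17 - 7*r/5)/(r + 3/8)] / (r - a')^2.
Order-2 pole: residue = g'(a); g'(-5/3 + (1/6)*sqrt(118)) = -367872/901765 - (87708912/3139043965)*sqrt(118), so the residue is -367872/901765 - (87708912/3139043965)*sqrt(118).

The residue is -367872/901765 - (87708912/3139043965)*sqrt(118).


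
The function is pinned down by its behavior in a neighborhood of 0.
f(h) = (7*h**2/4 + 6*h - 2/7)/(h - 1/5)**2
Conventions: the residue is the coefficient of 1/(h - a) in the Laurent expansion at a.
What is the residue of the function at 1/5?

The residue is 67/10.

At the order-2 pole 1/5 set g(h) = (h - (1/5))^2*f(h) = 7*h**2/4 + 6*h - 2/7.
Order-2 pole: residue = g'(a); g'(1/5) = 67/10, so the residue is 67/10.


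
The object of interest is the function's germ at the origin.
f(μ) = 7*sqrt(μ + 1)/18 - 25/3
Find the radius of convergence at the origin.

Branch term (7/18)*sqrt(1 - μ/(-1)): its argument vanishes at μ = -1, a square-root branch point, modulus 1.
The radius of convergence is the smallest modulus among the singular points: 1.

The radius of convergence is 1.


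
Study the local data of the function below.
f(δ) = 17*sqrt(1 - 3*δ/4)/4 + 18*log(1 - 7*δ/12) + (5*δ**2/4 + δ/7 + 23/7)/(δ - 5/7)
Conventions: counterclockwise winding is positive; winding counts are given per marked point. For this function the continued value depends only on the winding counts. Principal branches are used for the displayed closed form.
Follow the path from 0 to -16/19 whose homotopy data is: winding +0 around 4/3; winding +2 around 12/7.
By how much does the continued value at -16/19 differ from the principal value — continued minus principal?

Continued minus principal equals (72)*pi*i.

The rational part is single-valued and drops out of the difference; each branch term changes only by its own monodromy.
(17/4)*sqrt(1 - δ/(4/3)): winding +0 is even, the square root returns to the same sheet, contribution 0.
(18)*log(1 - δ/(12/7)): each positive loop around 12/7 adds 2*pi*i to the log, so winding +2 contributes (18)*(2)*2*pi*i = (72)*pi*i.
Summing the contributions at δ = -16/19 gives (72)*pi*i.


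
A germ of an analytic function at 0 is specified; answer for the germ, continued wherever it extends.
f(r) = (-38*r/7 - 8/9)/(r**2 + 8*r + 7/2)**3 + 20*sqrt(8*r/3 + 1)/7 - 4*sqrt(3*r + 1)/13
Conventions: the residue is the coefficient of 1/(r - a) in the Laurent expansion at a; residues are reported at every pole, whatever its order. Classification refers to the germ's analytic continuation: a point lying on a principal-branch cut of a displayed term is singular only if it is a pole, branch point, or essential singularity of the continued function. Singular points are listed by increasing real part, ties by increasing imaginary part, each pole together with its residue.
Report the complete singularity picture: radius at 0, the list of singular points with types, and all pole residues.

Radius of convergence at 0: 1/3.
At -4 - (5/2)*sqrt(2): a pole of order 3; residue -(328/65625)*sqrt(2).
At -4 + (5/2)*sqrt(2): a pole of order 3; residue (328/65625)*sqrt(2).
At -3/8: an algebraic (square-root) branch point.
At -1/3: an algebraic (square-root) branch point.

Denominator factor (r**2 + 8*r + 7/2)^3: discriminant 50, real irrational roots -4 + (5/2)*sqrt(2) and -4 - (5/2)*sqrt(2); poles of order 3, moduli 4 - (5/2)*sqrt(2) and 4 + (5/2)*sqrt(2).
Branch term (20/7)*sqrt(1 - r/(-3/8)): its argument vanishes at r = -3/8, a square-root branch point, modulus 3/8.
Branch term (-4/13)*sqrt(1 - r/(-1/3)): its argument vanishes at r = -1/3, a square-root branch point, modulus 1/3.
The radius of convergence is the smallest modulus among the singular points: 1/3.
The branch terms are analytic at -4 - (5/2)*sqrt(2) and contribute nothing to the residue; only the rational part matters.
The factor r**2 + 8*r + 7/2 splits as (r - a)(r - a') with a = -4 - (5/2)*sqrt(2), a' = -4 + (5/2)*sqrt(2). At the order-3 pole a set g(r) = (r - a)^3*(rational part) = [-38*r/7 - 8/9] / (r - a')^3.
Order-3 pole: residue = g''(a)/2; g''(-4 - (5/2)*sqrt(2)) = -(656/65625)*sqrt(2), so the residue is -(328/65625)*sqrt(2).
The branch terms are analytic at -4 + (5/2)*sqrt(2) and contribute nothing to the residue; only the rational part matters.
The factor r**2 + 8*r + 7/2 splits as (r - a)(r - a') with a = -4 + (5/2)*sqrt(2), a' = -4 - (5/2)*sqrt(2). At the order-3 pole a set g(r) = (r - a)^3*(rational part) = [-38*r/7 - 8/9] / (r - a')^3.
Order-3 pole: residue = g''(a)/2; g''(-4 + (5/2)*sqrt(2)) = (656/65625)*sqrt(2), so the residue is (328/65625)*sqrt(2).
List the singular points by increasing real part (a conjugate pair: the negative imaginary part first).


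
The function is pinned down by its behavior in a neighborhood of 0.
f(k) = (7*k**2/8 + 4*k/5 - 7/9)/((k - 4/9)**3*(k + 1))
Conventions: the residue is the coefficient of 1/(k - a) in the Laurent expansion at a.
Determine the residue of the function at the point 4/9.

At the order-3 pole 4/9 set g(k) = (k - (4/9))^3*f(k) = (7*k**2/8 + 4*k/5 - 7/9)/(k + 1).
Order-3 pole: residue = g''(a)/2; g''(4/9) = -20493/43940, so the residue is -20493/87880.

The residue is -20493/87880.


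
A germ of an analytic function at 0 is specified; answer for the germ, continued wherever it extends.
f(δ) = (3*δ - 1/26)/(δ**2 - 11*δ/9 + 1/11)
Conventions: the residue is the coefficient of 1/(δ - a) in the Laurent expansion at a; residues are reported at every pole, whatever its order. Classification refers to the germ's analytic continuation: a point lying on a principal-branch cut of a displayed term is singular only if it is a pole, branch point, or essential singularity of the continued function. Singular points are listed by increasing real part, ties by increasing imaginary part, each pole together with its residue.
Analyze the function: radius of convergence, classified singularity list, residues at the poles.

Denominator factor (δ**2 - 11*δ/9 + 1/11): discriminant 1007/891, real irrational roots 11/18 + (1/198)*sqrt(11077) and 11/18 - (1/198)*sqrt(11077); poles of order 1, moduli 11/18 + (1/198)*sqrt(11077) and 11/18 - (1/198)*sqrt(11077).
The radius of convergence is the smallest modulus among the singular points: 11/18 - (1/198)*sqrt(11077).
The factor δ**2 - 11*δ/9 + 1/11 splits as (δ - a)(δ - a') with a = 11/18 - (1/198)*sqrt(11077), a' = 11/18 + (1/198)*sqrt(11077). At the order-1 pole a set g(δ) = (δ - a)*f(δ) = [3*δ - 1/26] / (δ - a').
Simple pole: residue = g(a) at a = 11/18 - (1/198)*sqrt(11077), which is 3/2 - (210/13091)*sqrt(11077).
The factor δ**2 - 11*δ/9 + 1/11 splits as (δ - a)(δ - a') with a = 11/18 + (1/198)*sqrt(11077), a' = 11/18 - (1/198)*sqrt(11077). At the order-1 pole a set g(δ) = (δ - a)*f(δ) = [3*δ - 1/26] / (δ - a').
Simple pole: residue = g(a) at a = 11/18 + (1/198)*sqrt(11077), which is 3/2 + (210/13091)*sqrt(11077).
List the singular points by increasing real part (a conjugate pair: the negative imaginary part first).

Radius of convergence at 0: 11/18 - (1/198)*sqrt(11077).
At 11/18 - (1/198)*sqrt(11077): a pole of order 1; residue 3/2 - (210/13091)*sqrt(11077).
At 11/18 + (1/198)*sqrt(11077): a pole of order 1; residue 3/2 + (210/13091)*sqrt(11077).


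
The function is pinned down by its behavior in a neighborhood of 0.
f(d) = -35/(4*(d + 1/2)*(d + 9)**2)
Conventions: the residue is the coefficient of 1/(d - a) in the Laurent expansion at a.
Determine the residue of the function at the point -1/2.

The residue is -35/289.

At the order-1 pole -1/2 set g(d) = (d - (-1/2))*f(d) = -35/(4*(d + 9)**2).
Simple pole: residue = g(a) at a = -1/2, which is -35/289.


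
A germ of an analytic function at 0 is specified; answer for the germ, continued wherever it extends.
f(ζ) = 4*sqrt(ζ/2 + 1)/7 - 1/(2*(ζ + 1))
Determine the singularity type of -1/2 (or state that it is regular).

The point is a regular point.

Denominator factors: ζ + 1 = 1/2 at ζ = -1/2 — none vanishes.
Branch term sqrt(1 - ζ/(-2)): argument at -1/2 is 3/4, nonzero, so -1/2 is not its branch point (a point on a principal cut is still regular for the continued germ).
So the germ continues analytically to -1/2.


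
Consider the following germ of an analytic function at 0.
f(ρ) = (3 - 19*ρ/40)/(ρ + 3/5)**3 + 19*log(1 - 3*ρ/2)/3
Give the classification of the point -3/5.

The denominator factor ρ + 3/5 vanishes at -3/5 and appears to the power 3; the numerator there equals 657/200, nonzero, and no other factor vanishes.
The branch terms are analytic at this point.
Hence a pole whose order is the multiplicity, 3.

The point is a pole of order 3.


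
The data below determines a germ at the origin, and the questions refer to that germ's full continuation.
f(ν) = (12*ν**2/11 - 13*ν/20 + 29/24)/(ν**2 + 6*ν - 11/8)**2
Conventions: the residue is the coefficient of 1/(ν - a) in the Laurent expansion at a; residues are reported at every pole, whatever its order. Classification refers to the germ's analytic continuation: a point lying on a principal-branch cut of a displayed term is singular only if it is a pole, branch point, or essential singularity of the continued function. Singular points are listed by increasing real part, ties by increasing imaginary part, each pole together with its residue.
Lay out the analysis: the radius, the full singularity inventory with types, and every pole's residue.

Denominator factor (ν**2 + 6*ν - 11/8)^2: discriminant 83/2, real irrational roots -3 + (1/4)*sqrt(166) and -3 - (1/4)*sqrt(166); poles of order 2, moduli -3 + (1/4)*sqrt(166) and 3 + (1/4)*sqrt(166).
The radius of convergence is the smallest modulus among the singular points: -3 + (1/4)*sqrt(166).
The factor ν**2 + 6*ν - 11/8 splits as (ν - a)(ν - a') with a = -3 - (1/4)*sqrt(166), a' = -3 + (1/4)*sqrt(166). At the order-2 pole a set g(ν) = (ν - a)^2*f(ν) = [12*ν**2/11 - 13*ν/20 + 29/24] / (ν - a')^2.
Order-2 pole: residue = g'(a); g'(-3 - (1/4)*sqrt(166)) = (199/206670)*sqrt(166), so the residue is (199/206670)*sqrt(166).
The factor ν**2 + 6*ν - 11/8 splits as (ν - a)(ν - a') with a = -3 + (1/4)*sqrt(166), a' = -3 - (1/4)*sqrt(166). At the order-2 pole a set g(ν) = (ν - a)^2*f(ν) = [12*ν**2/11 - 13*ν/20 + 29/24] / (ν - a')^2.
Order-2 pole: residue = g'(a); g'(-3 + (1/4)*sqrt(166)) = -(199/206670)*sqrt(166), so the residue is -(199/206670)*sqrt(166).
List the singular points by increasing real part (a conjugate pair: the negative imaginary part first).

Radius of convergence at 0: -3 + (1/4)*sqrt(166).
At -3 - (1/4)*sqrt(166): a pole of order 2; residue (199/206670)*sqrt(166).
At -3 + (1/4)*sqrt(166): a pole of order 2; residue -(199/206670)*sqrt(166).


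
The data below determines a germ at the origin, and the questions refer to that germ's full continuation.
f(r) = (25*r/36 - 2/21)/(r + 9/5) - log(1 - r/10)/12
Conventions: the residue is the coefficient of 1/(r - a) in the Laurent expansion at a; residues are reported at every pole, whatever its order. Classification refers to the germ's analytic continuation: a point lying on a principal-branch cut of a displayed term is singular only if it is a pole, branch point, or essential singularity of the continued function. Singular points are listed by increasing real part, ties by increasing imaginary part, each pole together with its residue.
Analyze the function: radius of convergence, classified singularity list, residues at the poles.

Radius of convergence at 0: 9/5.
At -9/5: a pole of order 1; residue -113/84.
At 10: a logarithmic branch point.

Denominator factor (r + 9/5): pole of order 1 at -9/5, modulus 9/5.
Branch term (-1/12)*log(1 - r/(10)): its argument vanishes at r = 10, a logarithmic branch point, modulus 10.
The radius of convergence is the smallest modulus among the singular points: 9/5.
The branch term is analytic at -9/5 and contributes nothing to the residue; only the rational part matters.
At the order-1 pole -9/5 set g(r) = (r - (-9/5))*(rational part) = 25*r/36 - 2/21.
Simple pole: residue = g(a) at a = -9/5, which is -113/84.
List the singular points by increasing real part (a conjugate pair: the negative imaginary part first).


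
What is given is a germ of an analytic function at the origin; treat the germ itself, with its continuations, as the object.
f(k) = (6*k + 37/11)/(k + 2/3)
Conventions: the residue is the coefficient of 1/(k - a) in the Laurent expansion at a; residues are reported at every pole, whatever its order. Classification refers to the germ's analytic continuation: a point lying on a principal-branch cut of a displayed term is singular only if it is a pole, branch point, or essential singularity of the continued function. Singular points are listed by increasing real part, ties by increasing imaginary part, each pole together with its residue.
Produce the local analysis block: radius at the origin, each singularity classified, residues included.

Radius of convergence at 0: 2/3.
At -2/3: a pole of order 1; residue -7/11.

Denominator factor (k + 2/3): pole of order 1 at -2/3, modulus 2/3.
The radius of convergence is the smallest modulus among the singular points: 2/3.
At the order-1 pole -2/3 set g(k) = (k - (-2/3))*f(k) = 6*k + 37/11.
Simple pole: residue = g(a) at a = -2/3, which is -7/11.


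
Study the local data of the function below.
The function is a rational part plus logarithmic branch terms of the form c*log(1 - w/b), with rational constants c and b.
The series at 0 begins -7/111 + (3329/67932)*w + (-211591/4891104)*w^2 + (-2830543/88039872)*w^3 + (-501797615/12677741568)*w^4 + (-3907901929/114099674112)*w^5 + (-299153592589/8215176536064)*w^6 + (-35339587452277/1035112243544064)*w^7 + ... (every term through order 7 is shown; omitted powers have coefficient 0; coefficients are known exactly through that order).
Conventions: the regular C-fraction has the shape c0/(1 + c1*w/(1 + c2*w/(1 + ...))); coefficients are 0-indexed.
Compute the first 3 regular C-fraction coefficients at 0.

Taylor coefficients (read off): a_0 = -7/111, a_1 = 3329/67932, a_2 = -211591/4891104.
c0 = a_0 = -7/111. Peel one level at a time: if S = 1 + c*w/S' with S'(0) = 1, then c is the w-coefficient of S and S' = c*w/(S - 1).
S_1 = c0/f = 1 + (3329/4284)*w + (-111661/1359456)*w^2 + ...; c1 = 3329/4284.
S_2 = c1*w/(S_1 - 1) = 1 + (334983/3169208)*w + ...; c2 = 334983/3169208.

The regular C-fraction coefficients are [-7/111, 3329/4284, 334983/3169208].


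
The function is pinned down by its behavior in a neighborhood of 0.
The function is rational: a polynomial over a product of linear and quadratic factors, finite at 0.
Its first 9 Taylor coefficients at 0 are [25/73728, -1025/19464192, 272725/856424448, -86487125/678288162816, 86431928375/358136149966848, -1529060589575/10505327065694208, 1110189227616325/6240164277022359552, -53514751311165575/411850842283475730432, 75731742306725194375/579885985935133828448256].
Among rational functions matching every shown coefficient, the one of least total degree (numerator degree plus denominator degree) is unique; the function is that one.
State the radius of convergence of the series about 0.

No rational of total degree below 7 reproduces all 9 coefficients; solving the [0/7] Pade equations on them gives f(v) = -1/((v - 8)**3*(v**2 - 7*v/11 - 12/5)**2), whose expansion matches every shown term.
Denominator factor (v - 8)^3: pole of order 3 at 8, modulus 8.
Denominator factor (v**2 - 7*v/11 - 12/5)^2: discriminant 6053/605, real irrational roots 7/22 + (1/110)*sqrt(30265) and 7/22 - (1/110)*sqrt(30265); poles of order 2, moduli 7/22 + (1/110)*sqrt(30265) and -7/22 + (1/110)*sqrt(30265).
The radius of convergence is the smallest modulus among the singular points: -7/22 + (1/110)*sqrt(30265).

The radius of convergence is -7/22 + (1/110)*sqrt(30265).


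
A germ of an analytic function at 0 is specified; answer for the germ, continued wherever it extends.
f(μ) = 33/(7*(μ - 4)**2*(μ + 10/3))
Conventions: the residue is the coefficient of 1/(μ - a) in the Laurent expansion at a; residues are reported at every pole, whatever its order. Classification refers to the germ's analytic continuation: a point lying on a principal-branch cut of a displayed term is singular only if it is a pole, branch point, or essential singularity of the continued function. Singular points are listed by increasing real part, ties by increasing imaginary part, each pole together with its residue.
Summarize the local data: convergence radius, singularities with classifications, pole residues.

Radius of convergence at 0: 10/3.
At -10/3: a pole of order 1; residue 27/308.
At 4: a pole of order 2; residue -27/308.

Denominator factor (μ - 4)^2: pole of order 2 at 4, modulus 4.
Denominator factor (μ + 10/3): pole of order 1 at -10/3, modulus 10/3.
The radius of convergence is the smallest modulus among the singular points: 10/3.
At the order-1 pole -10/3 set g(μ) = (μ - (-10/3))*f(μ) = 33/(7*(μ - 4)**2).
Simple pole: residue = g(a) at a = -10/3, which is 27/308.
At the order-2 pole 4 set g(μ) = (μ - (4))^2*f(μ) = 33/(7*(μ + 10/3)).
Order-2 pole: residue = g'(a); g'(4) = -27/308, so the residue is -27/308.
List the singular points by increasing real part (a conjugate pair: the negative imaginary part first).


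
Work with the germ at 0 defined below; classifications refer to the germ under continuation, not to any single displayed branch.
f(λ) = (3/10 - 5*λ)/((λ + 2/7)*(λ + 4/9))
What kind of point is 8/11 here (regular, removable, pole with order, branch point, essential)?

The point is a regular point.

Denominator factors: λ + 4/9 = 116/99 at λ = 8/11; λ + 2/7 = 78/77 at λ = 8/11 — none vanishes.
So the germ continues analytically to 8/11.


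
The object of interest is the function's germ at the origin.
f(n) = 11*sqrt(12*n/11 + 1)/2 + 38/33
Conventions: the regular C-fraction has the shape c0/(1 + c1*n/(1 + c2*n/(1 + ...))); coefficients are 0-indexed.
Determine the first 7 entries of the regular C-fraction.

The regular C-fraction coefficients are [439/66, -198/439, 3495/4829, 1317/12815, 5673/12815, 3495/20801, 7851/20801].

Taylor coefficients (expand at 0): a_0 = 439/66, a_1 = 3, a_2 = -9/11, a_3 = 54/121, a_4 = -405/1331, a_5 = 3402/14641, a_6 = -30618/161051.
c0 = a_0 = 439/66. Peel one level at a time: if S = 1 + c*n/S' with S'(0) = 1, then c is the n-coefficient of S and S' = c*n/(S - 1).
S_1 = c0/f = 1 + (-198/439)*n + (62910/192721)*n^2 + ...; c1 = -198/439.
S_2 = c1*n/(S_1 - 1) = 1 + (3495/4829)*n + (-9/121)*n^2 + ...; c2 = 3495/4829.
S_3 = c2*n/(S_2 - 1) = 1 + (1317/12815)*n + (-7471341/164224225)*n^2 + ...; c3 = 1317/12815.
S_4 = c3*n/(S_3 - 1) = 1 + (5673/12815)*n + (-9/121)*n^2 + ...; c4 = 5673/12815.
S_5 = c4*n/(S_4 - 1) = 1 + (3495/20801)*n + (-27439245/432681601)*n^2 + ...; c5 = 3495/20801.
S_6 = c5*n/(S_5 - 1) = 1 + (7851/20801)*n + ...; c6 = 7851/20801.


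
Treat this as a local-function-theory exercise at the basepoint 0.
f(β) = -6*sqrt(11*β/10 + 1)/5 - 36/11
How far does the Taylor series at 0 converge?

Branch term (-6/5)*sqrt(1 - β/(-10/11)): its argument vanishes at β = -10/11, a square-root branch point, modulus 10/11.
The radius of convergence is the smallest modulus among the singular points: 10/11.

The radius of convergence is 10/11.


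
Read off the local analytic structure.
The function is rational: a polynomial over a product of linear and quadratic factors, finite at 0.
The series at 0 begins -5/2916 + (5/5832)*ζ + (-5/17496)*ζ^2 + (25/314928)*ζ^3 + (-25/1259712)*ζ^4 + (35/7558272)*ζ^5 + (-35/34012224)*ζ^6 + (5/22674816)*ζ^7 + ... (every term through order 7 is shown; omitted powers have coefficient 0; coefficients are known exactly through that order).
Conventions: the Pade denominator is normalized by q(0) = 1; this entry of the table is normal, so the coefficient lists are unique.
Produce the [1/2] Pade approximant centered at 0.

The Pade approximant has numerator coefficients [-5/2916, 5/52488]; denominator coefficients [1, 4/9, 1/18].

Taylor coefficients needed (read off): a_0 = -5/2916, a_1 = 5/5832, a_2 = -5/17496, a_3 = 25/314928.
Write the denominator as Q(ζ) = 1 + q1*ζ + q2*ζ^2. Requiring Q*f - P = O(ζ^4) with deg P <= 1 kills the coefficients of ζ^2..ζ^3 in Q*f:
  ζ^2: a_2 + q1*a_1 + q2*a_0 = 0, i.e. -5/17496 + (5/5832)*q1 + (-5/2916)*q2 = 0.
  ζ^3: a_3 + q1*a_2 + q2*a_1 = 0, i.e. 25/314928 + (-5/17496)*q1 + (5/5832)*q2 = 0.
Solving this linear system: q1 = 4/9, q2 = 1/18.
The numerator is Q*f truncated at degree 1: P0 = a_0 = -5/2916; P1 = a_1 + q1*a_0 = 5/52488.


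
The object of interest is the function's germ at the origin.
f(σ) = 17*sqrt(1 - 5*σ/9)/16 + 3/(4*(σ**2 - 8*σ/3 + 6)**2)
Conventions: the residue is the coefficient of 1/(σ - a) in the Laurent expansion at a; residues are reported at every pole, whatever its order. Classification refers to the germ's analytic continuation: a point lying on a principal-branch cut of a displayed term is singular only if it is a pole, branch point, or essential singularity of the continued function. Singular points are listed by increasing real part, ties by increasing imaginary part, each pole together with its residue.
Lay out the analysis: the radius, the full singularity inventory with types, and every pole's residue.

Denominator factor (σ**2 - 8*σ/3 + 6)^2: discriminant -152/9, complex-conjugate roots (4/3) + ((1/3)*sqrt(38))*i and (4/3) - ((1/3)*sqrt(38))*i; poles of order 2, moduli sqrt(6) and sqrt(6).
Branch term (17/16)*sqrt(1 - σ/(9/5)): its argument vanishes at σ = 9/5, a square-root branch point, modulus 9/5.
The radius of convergence is the smallest modulus among the singular points: 9/5.
The branch term is analytic at (4/3) - ((1/3)*sqrt(38))*i and contributes nothing to the residue; only the rational part matters.
The factor σ**2 - 8*σ/3 + 6 splits as (σ - a)(σ - a') with a = (4/3) - ((1/3)*sqrt(38))*i, a' = (4/3) + ((1/3)*sqrt(38))*i. At the order-2 pole a set g(σ) = (σ - a)^2*(rational part) = [3/4] / (σ - a')^2.
Order-2 pole: residue = g'(a); g'((4/3) - ((1/3)*sqrt(38))*i) = ((81/23104)*sqrt(38))*i, so the residue is ((81/23104)*sqrt(38))*i.
The branch term is analytic at (4/3) + ((1/3)*sqrt(38))*i and contributes nothing to the residue; only the rational part matters.
The factor σ**2 - 8*σ/3 + 6 splits as (σ - a)(σ - a') with a = (4/3) + ((1/3)*sqrt(38))*i, a' = (4/3) - ((1/3)*sqrt(38))*i. At the order-2 pole a set g(σ) = (σ - a)^2*(rational part) = [3/4] / (σ - a')^2.
Order-2 pole: residue = g'(a); g'((4/3) + ((1/3)*sqrt(38))*i) = -((81/23104)*sqrt(38))*i, so the residue is -((81/23104)*sqrt(38))*i.
List the singular points by increasing real part (a conjugate pair: the negative imaginary part first).

Radius of convergence at 0: 9/5.
At (4/3) - ((1/3)*sqrt(38))*i: a pole of order 2; residue ((81/23104)*sqrt(38))*i.
At (4/3) + ((1/3)*sqrt(38))*i: a pole of order 2; residue -((81/23104)*sqrt(38))*i.
At 9/5: an algebraic (square-root) branch point.


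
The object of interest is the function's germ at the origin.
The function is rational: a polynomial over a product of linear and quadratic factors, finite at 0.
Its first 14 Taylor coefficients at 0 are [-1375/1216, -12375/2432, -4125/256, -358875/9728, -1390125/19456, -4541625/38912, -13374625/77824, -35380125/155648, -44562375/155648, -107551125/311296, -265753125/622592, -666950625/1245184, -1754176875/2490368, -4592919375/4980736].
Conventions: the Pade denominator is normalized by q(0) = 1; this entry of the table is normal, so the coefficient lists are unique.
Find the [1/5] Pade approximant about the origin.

Taylor coefficients needed (read off): a_0 = -1375/1216, a_1 = -12375/2432, a_2 = -4125/256, a_3 = -358875/9728, a_4 = -1390125/19456, a_5 = -4541625/38912, a_6 = -13374625/77824.
Write the denominator as Q(d) = 1 + q1*d + q2*d^2 + q3*d^3 + q4*d^4 + q5*d^5. Requiring Q*f - P = O(d^7) with deg P <= 1 kills the coefficients of d^2..d^6 in Q*f:
  d^2: a_2 + q1*a_1 + q2*a_0 = 0, i.e. -4125/256 + (-12375/2432)*q1 + (-1375/1216)*q2 = 0.
  d^3: a_3 + q1*a_2 + q2*a_1 + q3*a_0 = 0, i.e. -358875/9728 + (-4125/256)*q1 + (-12375/2432)*q2 + (-1375/1216)*q3 = 0.
  d^4: a_4 + q1*a_3 + q2*a_2 + q3*a_1 + q4*a_0 = 0, i.e. -1390125/19456 + (-358875/9728)*q1 + (-4125/256)*q2 + (-12375/2432)*q3 + (-1375/1216)*q4 = 0.
  d^5: a_5 + q1*a_4 + q2*a_3 + q3*a_2 + q4*a_1 + q5*a_0 = 0, i.e. -4541625/38912 + (-1390125/19456)*q1 + (-358875/9728)*q2 + (-4125/256)*q3 + (-12375/2432)*q4 + (-1375/1216)*q5 = 0.
  d^6: a_6 + q1*a_5 + q2*a_4 + q3*a_3 + q4*a_2 + q5*a_1 = 0, i.e. -13374625/77824 + (-4541625/38912)*q1 + (-1390125/19456)*q2 + (-358875/9728)*q3 + (-4125/256)*q4 + (-12375/2432)*q5 = 0.
Solving this linear system: q1 = -3259/666, q2 = 575/74, q3 = 475/222, q4 = -7073/296, q5 = 52421/1776.
The numerator is Q*f truncated at degree 1: P0 = a_0 = -1375/1216; P1 = a_1 + q1*a_0 = 180125/404928.

The Pade approximant has numerator coefficients [-1375/1216, 180125/404928]; denominator coefficients [1, -3259/666, 575/74, 475/222, -7073/296, 52421/1776].


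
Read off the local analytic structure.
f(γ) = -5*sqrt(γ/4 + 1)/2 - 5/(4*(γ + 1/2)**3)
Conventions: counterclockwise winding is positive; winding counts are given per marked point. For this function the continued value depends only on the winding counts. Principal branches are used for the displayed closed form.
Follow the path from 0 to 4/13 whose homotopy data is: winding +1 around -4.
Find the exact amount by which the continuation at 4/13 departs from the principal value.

The rational part is single-valued and drops out of the difference; each branch term changes only by its own monodromy.
(-5/2)*sqrt(1 - γ/(-4)): winding +1 is odd, the square root flips sign, contributing -2*(-5/2)*sqrt(1 - (4/13)/(-4)) = -2*(-5/2)*sqrt(14/13) = (5/13)*sqrt(182).
Summing the contributions at γ = 4/13 gives (5/13)*sqrt(182).

Continued minus principal equals (5/13)*sqrt(182).


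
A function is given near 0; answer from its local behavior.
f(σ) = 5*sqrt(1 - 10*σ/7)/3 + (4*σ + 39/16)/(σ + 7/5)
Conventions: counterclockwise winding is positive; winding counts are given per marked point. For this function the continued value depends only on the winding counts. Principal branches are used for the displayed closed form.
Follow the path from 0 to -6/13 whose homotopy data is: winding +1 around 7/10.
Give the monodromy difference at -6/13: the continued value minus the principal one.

The rational part is single-valued and drops out of the difference; each branch term changes only by its own monodromy.
(5/3)*sqrt(1 - σ/(7/10)): winding +1 is odd, the square root flips sign, contributing -2*(5/3)*sqrt(1 - (-6/13)/(7/10)) = -2*(5/3)*sqrt(151/91) = -(10/273)*sqrt(13741).
Summing the contributions at σ = -6/13 gives -(10/273)*sqrt(13741).

Continued minus principal equals -(10/273)*sqrt(13741).


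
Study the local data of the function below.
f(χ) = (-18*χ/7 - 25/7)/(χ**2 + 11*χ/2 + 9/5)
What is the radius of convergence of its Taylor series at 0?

The radius of convergence is 11/4 - (1/20)*sqrt(2305).

Denominator factor (χ**2 + 11*χ/2 + 9/5): discriminant 461/20, real irrational roots -11/4 + (1/20)*sqrt(2305) and -11/4 - (1/20)*sqrt(2305); poles of order 1, moduli 11/4 - (1/20)*sqrt(2305) and 11/4 + (1/20)*sqrt(2305).
The radius of convergence is the smallest modulus among the singular points: 11/4 - (1/20)*sqrt(2305).


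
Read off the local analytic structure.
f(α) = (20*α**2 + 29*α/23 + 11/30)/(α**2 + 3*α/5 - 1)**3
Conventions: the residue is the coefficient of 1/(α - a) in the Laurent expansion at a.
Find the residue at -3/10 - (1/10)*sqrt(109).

The residue is (2362500/29785667)*sqrt(109).

The factor α**2 + 3*α/5 - 1 splits as (α - a)(α - a') with a = -3/10 - (1/10)*sqrt(109), a' = -3/10 + (1/10)*sqrt(109). At the order-3 pole a set g(α) = (α - a)^3*f(α) = [20*α**2 + 29*α/23 + 11/30] / (α - a')^3.
Order-3 pole: residue = g''(a)/2; g''(-3/10 - (1/10)*sqrt(109)) = (4725000/29785667)*sqrt(109), so the residue is (2362500/29785667)*sqrt(109).


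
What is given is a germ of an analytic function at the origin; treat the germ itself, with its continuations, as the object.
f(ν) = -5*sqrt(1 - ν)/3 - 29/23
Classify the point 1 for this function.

The term (-5/3)*sqrt(1 - ν/(1)) has argument 1 - 1/(1) = 0 at 1: a square-root (algebraic, two-sheeted) branch point; the remaining terms are analytic or single-valued there.

The point is an algebraic (square-root) branch point.


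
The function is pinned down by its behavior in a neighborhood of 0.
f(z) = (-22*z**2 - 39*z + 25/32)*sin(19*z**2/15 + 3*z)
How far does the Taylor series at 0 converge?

The radius of convergence is infinite.

The factor sin(19*z**2/15 + 3*z) is entire and contributes no finite singular point.
The polynomial part has no poles.
No finite singular points: the Taylor series at 0 converges everywhere.


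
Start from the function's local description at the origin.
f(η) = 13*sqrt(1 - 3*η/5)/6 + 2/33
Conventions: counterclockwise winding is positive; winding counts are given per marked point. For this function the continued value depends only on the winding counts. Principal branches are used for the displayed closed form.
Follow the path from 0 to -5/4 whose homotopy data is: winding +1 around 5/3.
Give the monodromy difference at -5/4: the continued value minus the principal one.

The rational part is single-valued and drops out of the difference; each branch term changes only by its own monodromy.
(13/6)*sqrt(1 - η/(5/3)): winding +1 is odd, the square root flips sign, contributing -2*(13/6)*sqrt(1 - (-5/4)/(5/3)) = -2*(13/6)*sqrt(7/4) = -(13/6)*sqrt(7).
Summing the contributions at η = -5/4 gives -(13/6)*sqrt(7).

Continued minus principal equals -(13/6)*sqrt(7).


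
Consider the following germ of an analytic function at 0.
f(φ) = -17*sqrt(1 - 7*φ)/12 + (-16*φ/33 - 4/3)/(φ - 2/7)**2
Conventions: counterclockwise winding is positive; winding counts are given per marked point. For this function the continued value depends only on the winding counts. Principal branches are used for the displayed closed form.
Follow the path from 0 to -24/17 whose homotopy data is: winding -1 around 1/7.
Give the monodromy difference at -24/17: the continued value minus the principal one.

The rational part is single-valued and drops out of the difference; each branch term changes only by its own monodromy.
(-17/12)*sqrt(1 - φ/(1/7)): winding -1 is odd, the square root flips sign, contributing -2*(-17/12)*sqrt(1 - (-24/17)/(1/7)) = -2*(-17/12)*sqrt(185/17) = (1/6)*sqrt(3145).
Summing the contributions at φ = -24/17 gives (1/6)*sqrt(3145).

Continued minus principal equals (1/6)*sqrt(3145).


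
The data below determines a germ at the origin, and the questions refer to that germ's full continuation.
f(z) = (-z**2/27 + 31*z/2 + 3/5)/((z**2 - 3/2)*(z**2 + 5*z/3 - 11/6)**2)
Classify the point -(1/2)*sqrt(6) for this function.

The denominator factor z**2 - 3/2 vanishes at -(1/2)*sqrt(6) and appears to the power 1; the numerator there equals 49/90 - (31/4)*sqrt(6), nonzero, and no other factor vanishes.
Hence a pole whose order is the multiplicity, 1.

The point is a pole of order 1.


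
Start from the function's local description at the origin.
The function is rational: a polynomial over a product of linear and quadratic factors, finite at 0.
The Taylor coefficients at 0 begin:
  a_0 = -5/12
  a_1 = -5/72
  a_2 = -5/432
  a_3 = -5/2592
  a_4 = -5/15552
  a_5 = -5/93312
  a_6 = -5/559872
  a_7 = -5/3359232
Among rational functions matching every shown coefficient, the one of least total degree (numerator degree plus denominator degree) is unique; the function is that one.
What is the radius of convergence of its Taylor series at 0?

No rational of total degree below 1 reproduces all 8 coefficients; solving the [0/1] Pade equations on them gives f(d) = 5/(2*(d - 6)), whose expansion matches every shown term.
Denominator factor (d - 6): pole of order 1 at 6, modulus 6.
The radius of convergence is the smallest modulus among the singular points: 6.

The radius of convergence is 6.


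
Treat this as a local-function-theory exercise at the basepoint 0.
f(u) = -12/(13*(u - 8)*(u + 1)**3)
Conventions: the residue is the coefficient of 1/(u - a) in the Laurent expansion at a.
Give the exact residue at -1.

At the order-3 pole -1 set g(u) = (u - (-1))^3*f(u) = -12/(13*(u - 8)).
Order-3 pole: residue = g''(a)/2; g''(-1) = 8/3159, so the residue is 4/3159.

The residue is 4/3159.


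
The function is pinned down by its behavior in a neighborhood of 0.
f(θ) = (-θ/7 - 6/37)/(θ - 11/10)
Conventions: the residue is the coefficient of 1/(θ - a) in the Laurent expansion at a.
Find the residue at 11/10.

The residue is -827/2590.

At the order-1 pole 11/10 set g(θ) = (θ - (11/10))*f(θ) = -θ/7 - 6/37.
Simple pole: residue = g(a) at a = 11/10, which is -827/2590.
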